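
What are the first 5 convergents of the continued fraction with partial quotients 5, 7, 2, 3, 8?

Using the convergent recurrence p_i = a_i*p_{i-1} + p_{i-2}, q_i = a_i*q_{i-1} + q_{i-2} with p_{-2}=0, p_{-1}=1, q_{-2}=1, q_{-1}=0:
  i=0: a_0=5, p_0 = 5*1 + 0 = 5, q_0 = 5*0 + 1 = 1.
  i=1: a_1=7, p_1 = 7*5 + 1 = 36, q_1 = 7*1 + 0 = 7.
  i=2: a_2=2, p_2 = 2*36 + 5 = 77, q_2 = 2*7 + 1 = 15.
  i=3: a_3=3, p_3 = 3*77 + 36 = 267, q_3 = 3*15 + 7 = 52.
  i=4: a_4=8, p_4 = 8*267 + 77 = 2213, q_4 = 8*52 + 15 = 431.

5/1, 36/7, 77/15, 267/52, 2213/431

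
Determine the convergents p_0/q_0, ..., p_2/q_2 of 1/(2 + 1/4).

0/1, 1/2, 4/9

Using the convergent recurrence p_i = a_i*p_{i-1} + p_{i-2}, q_i = a_i*q_{i-1} + q_{i-2} with p_{-2}=0, p_{-1}=1, q_{-2}=1, q_{-1}=0:
  i=0: a_0=0, p_0 = 0*1 + 0 = 0, q_0 = 0*0 + 1 = 1.
  i=1: a_1=2, p_1 = 2*0 + 1 = 1, q_1 = 2*1 + 0 = 2.
  i=2: a_2=4, p_2 = 4*1 + 0 = 4, q_2 = 4*2 + 1 = 9.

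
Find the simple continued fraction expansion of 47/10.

[4; 1, 2, 3]

Run the Euclidean algorithm on 47 and 10; the successive quotients are the partial quotients a_0, a_1, ... (each step inverts the fractional part left over by the previous one):
  47 = 4*10 + 7, so a_0 = 4.
  10 = 1*7 + 3, so a_1 = 1.
  7 = 2*3 + 1, so a_2 = 2.
  3 = 3*1 + 0, so a_3 = 3.
The remainder reaches 0 after 4 divisions, so the expansion has 4 partial quotients, read off in order.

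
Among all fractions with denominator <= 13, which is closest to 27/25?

Expand x = 27/25 as a continued fraction with the Euclidean algorithm:
  27 = 1*25 + 2, so a_0 = 1.
  25 = 12*2 + 1, so a_1 = 12.
  2 = 2*1 + 0, so a_2 = 2.
so x = [1; 12, 2].
Convergents (p_i = a_i*p_{i-1} + p_{i-2}, q_i = a_i*q_{i-1} + q_{i-2} with p_{-2}=0, p_{-1}=1, q_{-2}=1, q_{-1}=0), until the denominator exceeds 13:
  i=0: a_0=1, p_0 = 1*1 + 0 = 1, q_0 = 1*0 + 1 = 1.
  i=1: a_1=12, p_1 = 12*1 + 1 = 13, q_1 = 12*1 + 0 = 12.
  i=2: a_2=2, p_2 = 2*13 + 1 = 27, q_2 = 2*12 + 1 = 25.
q_2 = 25 > 13, so the last convergent with denominator <= 13 is p_1/q_1 = 13/12.
The closest fraction with denominator <= 13 is either p_1/q_1 or the intermediate fraction (k*p_1 + p_0)/(k*q_1 + q_0) with the largest k >= 1 whose denominator stays <= 13; these approach x as k grows, and every other convergent or intermediate fraction in range is farther away.
Largest k: floor((13 - q_0)/q_1) = floor((13 - 1)/12) = 1.
That gives (1*13 + 1)/(1*12 + 1) = 14/13.
Compare the errors: |x - 13/12| = |27*12 - 13*25|/(25*12) = 1/300, and |x - 14/13| = |27*13 - 14*25|/(25*13) = 1/325.
Cross-multiplying, 1*300 = 300 < 325 = 1*325, so 1/325 is smaller: the intermediate fraction 14/13 is closer to x than 13/12.

14/13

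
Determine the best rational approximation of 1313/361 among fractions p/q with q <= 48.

Expand x = 1313/361 as a continued fraction with the Euclidean algorithm:
  1313 = 3*361 + 230, so a_0 = 3.
  361 = 1*230 + 131, so a_1 = 1.
  230 = 1*131 + 99, so a_2 = 1.
  131 = 1*99 + 32, so a_3 = 1.
  99 = 3*32 + 3, so a_4 = 3.
  32 = 10*3 + 2, so a_5 = 10.
  3 = 1*2 + 1, so a_6 = 1.
  2 = 2*1 + 0, so a_7 = 2.
so x = [3; 1, 1, 1, 3, 10, 1, 2].
Convergents (p_i = a_i*p_{i-1} + p_{i-2}, q_i = a_i*q_{i-1} + q_{i-2} with p_{-2}=0, p_{-1}=1, q_{-2}=1, q_{-1}=0), until the denominator exceeds 48:
  i=0: a_0=3, p_0 = 3*1 + 0 = 3, q_0 = 3*0 + 1 = 1.
  i=1: a_1=1, p_1 = 1*3 + 1 = 4, q_1 = 1*1 + 0 = 1.
  i=2: a_2=1, p_2 = 1*4 + 3 = 7, q_2 = 1*1 + 1 = 2.
  i=3: a_3=1, p_3 = 1*7 + 4 = 11, q_3 = 1*2 + 1 = 3.
  i=4: a_4=3, p_4 = 3*11 + 7 = 40, q_4 = 3*3 + 2 = 11.
  i=5: a_5=10, p_5 = 10*40 + 11 = 411, q_5 = 10*11 + 3 = 113.
q_5 = 113 > 48, so the last convergent with denominator <= 48 is p_4/q_4 = 40/11.
The closest fraction with denominator <= 48 is either p_4/q_4 or the intermediate fraction (k*p_4 + p_3)/(k*q_4 + q_3) with the largest k >= 1 whose denominator stays <= 48; these approach x as k grows, and every other convergent or intermediate fraction in range is farther away.
Largest k: floor((48 - q_3)/q_4) = floor((48 - 3)/11) = 4.
That gives (4*40 + 11)/(4*11 + 3) = 171/47.
Compare the errors: |x - 40/11| = |1313*11 - 40*361|/(361*11) = 3/3971, and |x - 171/47| = |1313*47 - 171*361|/(361*47) = 20/16967.
Cross-multiplying, 3*16967 = 50901 < 79420 = 20*3971, so 3/3971 is smaller: the convergent 40/11 is closer to x than 171/47.

40/11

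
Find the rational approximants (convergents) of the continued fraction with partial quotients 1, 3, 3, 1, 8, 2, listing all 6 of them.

1/1, 4/3, 13/10, 17/13, 149/114, 315/241

Using the convergent recurrence p_i = a_i*p_{i-1} + p_{i-2}, q_i = a_i*q_{i-1} + q_{i-2} with p_{-2}=0, p_{-1}=1, q_{-2}=1, q_{-1}=0:
  i=0: a_0=1, p_0 = 1*1 + 0 = 1, q_0 = 1*0 + 1 = 1.
  i=1: a_1=3, p_1 = 3*1 + 1 = 4, q_1 = 3*1 + 0 = 3.
  i=2: a_2=3, p_2 = 3*4 + 1 = 13, q_2 = 3*3 + 1 = 10.
  i=3: a_3=1, p_3 = 1*13 + 4 = 17, q_3 = 1*10 + 3 = 13.
  i=4: a_4=8, p_4 = 8*17 + 13 = 149, q_4 = 8*13 + 10 = 114.
  i=5: a_5=2, p_5 = 2*149 + 17 = 315, q_5 = 2*114 + 13 = 241.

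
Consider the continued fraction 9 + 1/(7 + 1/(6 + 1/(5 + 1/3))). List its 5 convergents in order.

9/1, 64/7, 393/43, 2029/222, 6480/709

Using the convergent recurrence p_i = a_i*p_{i-1} + p_{i-2}, q_i = a_i*q_{i-1} + q_{i-2} with p_{-2}=0, p_{-1}=1, q_{-2}=1, q_{-1}=0:
  i=0: a_0=9, p_0 = 9*1 + 0 = 9, q_0 = 9*0 + 1 = 1.
  i=1: a_1=7, p_1 = 7*9 + 1 = 64, q_1 = 7*1 + 0 = 7.
  i=2: a_2=6, p_2 = 6*64 + 9 = 393, q_2 = 6*7 + 1 = 43.
  i=3: a_3=5, p_3 = 5*393 + 64 = 2029, q_3 = 5*43 + 7 = 222.
  i=4: a_4=3, p_4 = 3*2029 + 393 = 6480, q_4 = 3*222 + 43 = 709.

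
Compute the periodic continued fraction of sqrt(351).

[18; (1, 2, 1, 3, 2, 2, 2, 3, 1, 2, 1, 36)]

Write x_i = (sqrt(351) + m_i)/d_i with (m_0, d_0) = (0, 1). a_0 = floor(sqrt(351)) = 18, since 18^2 = 324 <= 351 < 361 = 19^2.
Iterate m_{i+1} = d_i*a_i - m_i, d_{i+1} = (351 - m_{i+1}^2)/d_i, a_{i+1} = floor((a_0 + m_{i+1})/d_{i+1}):
  m_1 = 1*18 - 0 = 18, d_1 = (351 - 18^2)/1 = 27/1 = 27, a_1 = floor((18 + 18)/27) = 1.
  m_2 = 27*1 - 18 = 9, d_2 = (351 - 9^2)/27 = 270/27 = 10, a_2 = floor((18 + 9)/10) = 2.
  m_3 = 10*2 - 9 = 11, d_3 = (351 - 11^2)/10 = 230/10 = 23, a_3 = floor((18 + 11)/23) = 1.
  m_4 = 23*1 - 11 = 12, d_4 = (351 - 12^2)/23 = 207/23 = 9, a_4 = floor((18 + 12)/9) = 3.
  m_5 = 9*3 - 12 = 15, d_5 = (351 - 15^2)/9 = 126/9 = 14, a_5 = floor((18 + 15)/14) = 2.
  m_6 = 14*2 - 15 = 13, d_6 = (351 - 13^2)/14 = 182/14 = 13, a_6 = floor((18 + 13)/13) = 2.
  m_7 = 13*2 - 13 = 13, d_7 = (351 - 13^2)/13 = 182/13 = 14, a_7 = floor((18 + 13)/14) = 2.
  m_8 = 14*2 - 13 = 15, d_8 = (351 - 15^2)/14 = 126/14 = 9, a_8 = floor((18 + 15)/9) = 3.
  m_9 = 9*3 - 15 = 12, d_9 = (351 - 12^2)/9 = 207/9 = 23, a_9 = floor((18 + 12)/23) = 1.
  m_10 = 23*1 - 12 = 11, d_10 = (351 - 11^2)/23 = 230/23 = 10, a_10 = floor((18 + 11)/10) = 2.
  m_11 = 10*2 - 11 = 9, d_11 = (351 - 9^2)/10 = 270/10 = 27, a_11 = floor((18 + 9)/27) = 1.
  m_12 = 27*1 - 9 = 18, d_12 = (351 - 18^2)/27 = 27/27 = 1, a_12 = floor((18 + 18)/1) = 36.
  m_13 = 1*36 - 18 = 18, d_13 = (351 - 18^2)/1 = 27/1 = 27: (m_13, d_13) = (m_1, d_1) = (18, 27), so from here the quotients repeat a_1, ..., a_12; the period length is 12.
Hence the expansion of sqrt(351) is a_0 = 18 followed by the repeating block 1, 2, 1, 3, 2, 2, 2, 3, 1, 2, 1, 36 (period 12).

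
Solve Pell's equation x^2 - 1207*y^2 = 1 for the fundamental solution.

(x, y) = (1159928, 33387)

First expand sqrt(1207) as a continued fraction. With x_i = (sqrt(1207) + m_i)/d_i and (m_0, d_0) = (0, 1): a_0 = floor(sqrt(1207)) = 34, since 34^2 = 1156 <= 1207 < 1225 = 35^2.
Iterate m_{i+1} = d_i*a_i - m_i, d_{i+1} = (1207 - m_{i+1}^2)/d_i, a_{i+1} = floor((a_0 + m_{i+1})/d_{i+1}):
  m_1 = 1*34 - 0 = 34, d_1 = (1207 - 34^2)/1 = 51/1 = 51, a_1 = floor((34 + 34)/51) = 1.
  m_2 = 51*1 - 34 = 17, d_2 = (1207 - 17^2)/51 = 918/51 = 18, a_2 = floor((34 + 17)/18) = 2.
  m_3 = 18*2 - 17 = 19, d_3 = (1207 - 19^2)/18 = 846/18 = 47, a_3 = floor((34 + 19)/47) = 1.
  m_4 = 47*1 - 19 = 28, d_4 = (1207 - 28^2)/47 = 423/47 = 9, a_4 = floor((34 + 28)/9) = 6.
  m_5 = 9*6 - 28 = 26, d_5 = (1207 - 26^2)/9 = 531/9 = 59, a_5 = floor((34 + 26)/59) = 1.
  m_6 = 59*1 - 26 = 33, d_6 = (1207 - 33^2)/59 = 118/59 = 2, a_6 = floor((34 + 33)/2) = 33.
  m_7 = 2*33 - 33 = 33, d_7 = (1207 - 33^2)/2 = 118/2 = 59, a_7 = floor((34 + 33)/59) = 1.
  m_8 = 59*1 - 33 = 26, d_8 = (1207 - 26^2)/59 = 531/59 = 9, a_8 = floor((34 + 26)/9) = 6.
  m_9 = 9*6 - 26 = 28, d_9 = (1207 - 28^2)/9 = 423/9 = 47, a_9 = floor((34 + 28)/47) = 1.
  m_10 = 47*1 - 28 = 19, d_10 = (1207 - 19^2)/47 = 846/47 = 18, a_10 = floor((34 + 19)/18) = 2.
  m_11 = 18*2 - 19 = 17, d_11 = (1207 - 17^2)/18 = 918/18 = 51, a_11 = floor((34 + 17)/51) = 1.
  m_12 = 51*1 - 17 = 34, d_12 = (1207 - 34^2)/51 = 51/51 = 1, a_12 = floor((34 + 34)/1) = 68.
  m_13 = 1*68 - 34 = 34, d_13 = (1207 - 34^2)/1 = 51/1 = 51: (m_13, d_13) = (m_1, d_1) = (34, 51), so from here the quotients repeat a_1, ..., a_12; the period length is 12.
So sqrt(1207) = [34; (1, 2, 1, 6, 1, 33, 1, 6, 1, 2, 1, 68)] with period length k = 12.
k is even, so the fundamental solution of x^2 - 1207y^2 = 1 is (p_{k-1}, q_{k-1}) = (p_11, q_11); compute convergents through index 11.
Convergents (p_i = a_i*p_{i-1} + p_{i-2}, q_i = a_i*q_{i-1} + q_{i-2} with p_{-2}=0, p_{-1}=1, q_{-2}=1, q_{-1}=0):
  i=0: a_0=34, p_0 = 34*1 + 0 = 34, q_0 = 34*0 + 1 = 1.
  i=1: a_1=1, p_1 = 1*34 + 1 = 35, q_1 = 1*1 + 0 = 1.
  i=2: a_2=2, p_2 = 2*35 + 34 = 104, q_2 = 2*1 + 1 = 3.
  i=3: a_3=1, p_3 = 1*104 + 35 = 139, q_3 = 1*3 + 1 = 4.
  i=4: a_4=6, p_4 = 6*139 + 104 = 938, q_4 = 6*4 + 3 = 27.
  i=5: a_5=1, p_5 = 1*938 + 139 = 1077, q_5 = 1*27 + 4 = 31.
  i=6: a_6=33, p_6 = 33*1077 + 938 = 36479, q_6 = 33*31 + 27 = 1050.
  i=7: a_7=1, p_7 = 1*36479 + 1077 = 37556, q_7 = 1*1050 + 31 = 1081.
  i=8: a_8=6, p_8 = 6*37556 + 36479 = 261815, q_8 = 6*1081 + 1050 = 7536.
  i=9: a_9=1, p_9 = 1*261815 + 37556 = 299371, q_9 = 1*7536 + 1081 = 8617.
  i=10: a_10=2, p_10 = 2*299371 + 261815 = 860557, q_10 = 2*8617 + 7536 = 24770.
  i=11: a_11=1, p_11 = 1*860557 + 299371 = 1159928, q_11 = 1*24770 + 8617 = 33387.
Check: 1159928^2 - 1207*33387^2 = 1345432965184 - 1345432965183 = 1, so (x, y) = (1159928, 33387) solves the equation, and by the theorem it is the least positive solution.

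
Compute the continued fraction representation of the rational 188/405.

Run the Euclidean algorithm on 188 and 405; the successive quotients are the partial quotients a_0, a_1, ... (each step inverts the fractional part left over by the previous one):
  188 = 0*405 + 188, so a_0 = 0.
  405 = 2*188 + 29, so a_1 = 2.
  188 = 6*29 + 14, so a_2 = 6.
  29 = 2*14 + 1, so a_3 = 2.
  14 = 14*1 + 0, so a_4 = 14.
The remainder reaches 0 after 5 divisions, so the expansion has 5 partial quotients, read off in order.

[0; 2, 6, 2, 14]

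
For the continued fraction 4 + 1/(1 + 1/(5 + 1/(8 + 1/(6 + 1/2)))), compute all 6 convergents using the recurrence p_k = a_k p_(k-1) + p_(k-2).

Using the convergent recurrence p_i = a_i*p_{i-1} + p_{i-2}, q_i = a_i*q_{i-1} + q_{i-2} with p_{-2}=0, p_{-1}=1, q_{-2}=1, q_{-1}=0:
  i=0: a_0=4, p_0 = 4*1 + 0 = 4, q_0 = 4*0 + 1 = 1.
  i=1: a_1=1, p_1 = 1*4 + 1 = 5, q_1 = 1*1 + 0 = 1.
  i=2: a_2=5, p_2 = 5*5 + 4 = 29, q_2 = 5*1 + 1 = 6.
  i=3: a_3=8, p_3 = 8*29 + 5 = 237, q_3 = 8*6 + 1 = 49.
  i=4: a_4=6, p_4 = 6*237 + 29 = 1451, q_4 = 6*49 + 6 = 300.
  i=5: a_5=2, p_5 = 2*1451 + 237 = 3139, q_5 = 2*300 + 49 = 649.

4/1, 5/1, 29/6, 237/49, 1451/300, 3139/649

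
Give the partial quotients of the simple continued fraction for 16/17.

Run the Euclidean algorithm on 16 and 17; the successive quotients are the partial quotients a_0, a_1, ... (each step inverts the fractional part left over by the previous one):
  16 = 0*17 + 16, so a_0 = 0.
  17 = 1*16 + 1, so a_1 = 1.
  16 = 16*1 + 0, so a_2 = 16.
The remainder reaches 0 after 3 divisions, so the expansion has 3 partial quotients, read off in order.

[0; 1, 16]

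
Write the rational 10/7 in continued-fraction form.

Run the Euclidean algorithm on 10 and 7; the successive quotients are the partial quotients a_0, a_1, ... (each step inverts the fractional part left over by the previous one):
  10 = 1*7 + 3, so a_0 = 1.
  7 = 2*3 + 1, so a_1 = 2.
  3 = 3*1 + 0, so a_2 = 3.
The remainder reaches 0 after 3 divisions, so the expansion has 3 partial quotients, read off in order.

[1; 2, 3]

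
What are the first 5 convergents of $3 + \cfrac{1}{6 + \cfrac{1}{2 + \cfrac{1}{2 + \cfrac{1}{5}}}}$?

Using the convergent recurrence p_i = a_i*p_{i-1} + p_{i-2}, q_i = a_i*q_{i-1} + q_{i-2} with p_{-2}=0, p_{-1}=1, q_{-2}=1, q_{-1}=0:
  i=0: a_0=3, p_0 = 3*1 + 0 = 3, q_0 = 3*0 + 1 = 1.
  i=1: a_1=6, p_1 = 6*3 + 1 = 19, q_1 = 6*1 + 0 = 6.
  i=2: a_2=2, p_2 = 2*19 + 3 = 41, q_2 = 2*6 + 1 = 13.
  i=3: a_3=2, p_3 = 2*41 + 19 = 101, q_3 = 2*13 + 6 = 32.
  i=4: a_4=5, p_4 = 5*101 + 41 = 546, q_4 = 5*32 + 13 = 173.

3/1, 19/6, 41/13, 101/32, 546/173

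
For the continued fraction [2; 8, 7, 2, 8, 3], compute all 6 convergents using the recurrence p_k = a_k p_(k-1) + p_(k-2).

2/1, 17/8, 121/57, 259/122, 2193/1033, 6838/3221

Using the convergent recurrence p_i = a_i*p_{i-1} + p_{i-2}, q_i = a_i*q_{i-1} + q_{i-2} with p_{-2}=0, p_{-1}=1, q_{-2}=1, q_{-1}=0:
  i=0: a_0=2, p_0 = 2*1 + 0 = 2, q_0 = 2*0 + 1 = 1.
  i=1: a_1=8, p_1 = 8*2 + 1 = 17, q_1 = 8*1 + 0 = 8.
  i=2: a_2=7, p_2 = 7*17 + 2 = 121, q_2 = 7*8 + 1 = 57.
  i=3: a_3=2, p_3 = 2*121 + 17 = 259, q_3 = 2*57 + 8 = 122.
  i=4: a_4=8, p_4 = 8*259 + 121 = 2193, q_4 = 8*122 + 57 = 1033.
  i=5: a_5=3, p_5 = 3*2193 + 259 = 6838, q_5 = 3*1033 + 122 = 3221.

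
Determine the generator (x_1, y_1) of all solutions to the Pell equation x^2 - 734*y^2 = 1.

First expand sqrt(734) as a continued fraction. With x_i = (sqrt(734) + m_i)/d_i and (m_0, d_0) = (0, 1): a_0 = floor(sqrt(734)) = 27, since 27^2 = 729 <= 734 < 784 = 28^2.
Iterate m_{i+1} = d_i*a_i - m_i, d_{i+1} = (734 - m_{i+1}^2)/d_i, a_{i+1} = floor((a_0 + m_{i+1})/d_{i+1}):
  m_1 = 1*27 - 0 = 27, d_1 = (734 - 27^2)/1 = 5/1 = 5, a_1 = floor((27 + 27)/5) = 10.
  m_2 = 5*10 - 27 = 23, d_2 = (734 - 23^2)/5 = 205/5 = 41, a_2 = floor((27 + 23)/41) = 1.
  m_3 = 41*1 - 23 = 18, d_3 = (734 - 18^2)/41 = 410/41 = 10, a_3 = floor((27 + 18)/10) = 4.
  m_4 = 10*4 - 18 = 22, d_4 = (734 - 22^2)/10 = 250/10 = 25, a_4 = floor((27 + 22)/25) = 1.
  m_5 = 25*1 - 22 = 3, d_5 = (734 - 3^2)/25 = 725/25 = 29, a_5 = floor((27 + 3)/29) = 1.
  m_6 = 29*1 - 3 = 26, d_6 = (734 - 26^2)/29 = 58/29 = 2, a_6 = floor((27 + 26)/2) = 26.
  m_7 = 2*26 - 26 = 26, d_7 = (734 - 26^2)/2 = 58/2 = 29, a_7 = floor((27 + 26)/29) = 1.
  m_8 = 29*1 - 26 = 3, d_8 = (734 - 3^2)/29 = 725/29 = 25, a_8 = floor((27 + 3)/25) = 1.
  m_9 = 25*1 - 3 = 22, d_9 = (734 - 22^2)/25 = 250/25 = 10, a_9 = floor((27 + 22)/10) = 4.
  m_10 = 10*4 - 22 = 18, d_10 = (734 - 18^2)/10 = 410/10 = 41, a_10 = floor((27 + 18)/41) = 1.
  m_11 = 41*1 - 18 = 23, d_11 = (734 - 23^2)/41 = 205/41 = 5, a_11 = floor((27 + 23)/5) = 10.
  m_12 = 5*10 - 23 = 27, d_12 = (734 - 27^2)/5 = 5/5 = 1, a_12 = floor((27 + 27)/1) = 54.
  m_13 = 1*54 - 27 = 27, d_13 = (734 - 27^2)/1 = 5/1 = 5: (m_13, d_13) = (m_1, d_1) = (27, 5), so from here the quotients repeat a_1, ..., a_12; the period length is 12.
So sqrt(734) = [27; (10, 1, 4, 1, 1, 26, 1, 1, 4, 1, 10, 54)] with period length k = 12.
k is even, so the fundamental solution of x^2 - 734y^2 = 1 is (p_{k-1}, q_{k-1}) = (p_11, q_11); compute convergents through index 11.
Convergents (p_i = a_i*p_{i-1} + p_{i-2}, q_i = a_i*q_{i-1} + q_{i-2} with p_{-2}=0, p_{-1}=1, q_{-2}=1, q_{-1}=0):
  i=0: a_0=27, p_0 = 27*1 + 0 = 27, q_0 = 27*0 + 1 = 1.
  i=1: a_1=10, p_1 = 10*27 + 1 = 271, q_1 = 10*1 + 0 = 10.
  i=2: a_2=1, p_2 = 1*271 + 27 = 298, q_2 = 1*10 + 1 = 11.
  i=3: a_3=4, p_3 = 4*298 + 271 = 1463, q_3 = 4*11 + 10 = 54.
  i=4: a_4=1, p_4 = 1*1463 + 298 = 1761, q_4 = 1*54 + 11 = 65.
  i=5: a_5=1, p_5 = 1*1761 + 1463 = 3224, q_5 = 1*65 + 54 = 119.
  i=6: a_6=26, p_6 = 26*3224 + 1761 = 85585, q_6 = 26*119 + 65 = 3159.
  i=7: a_7=1, p_7 = 1*85585 + 3224 = 88809, q_7 = 1*3159 + 119 = 3278.
  i=8: a_8=1, p_8 = 1*88809 + 85585 = 174394, q_8 = 1*3278 + 3159 = 6437.
  i=9: a_9=4, p_9 = 4*174394 + 88809 = 786385, q_9 = 4*6437 + 3278 = 29026.
  i=10: a_10=1, p_10 = 1*786385 + 174394 = 960779, q_10 = 1*29026 + 6437 = 35463.
  i=11: a_11=10, p_11 = 10*960779 + 786385 = 10394175, q_11 = 10*35463 + 29026 = 383656.
Check: 10394175^2 - 734*383656^2 = 108038873930625 - 108038873930624 = 1, so (x, y) = (10394175, 383656) solves the equation, and by the theorem it is the least positive solution.

(x, y) = (10394175, 383656)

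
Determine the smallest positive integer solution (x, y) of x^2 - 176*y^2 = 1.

First expand sqrt(176) as a continued fraction. With x_i = (sqrt(176) + m_i)/d_i and (m_0, d_0) = (0, 1): a_0 = floor(sqrt(176)) = 13, since 13^2 = 169 <= 176 < 196 = 14^2.
Iterate m_{i+1} = d_i*a_i - m_i, d_{i+1} = (176 - m_{i+1}^2)/d_i, a_{i+1} = floor((a_0 + m_{i+1})/d_{i+1}):
  m_1 = 1*13 - 0 = 13, d_1 = (176 - 13^2)/1 = 7/1 = 7, a_1 = floor((13 + 13)/7) = 3.
  m_2 = 7*3 - 13 = 8, d_2 = (176 - 8^2)/7 = 112/7 = 16, a_2 = floor((13 + 8)/16) = 1.
  m_3 = 16*1 - 8 = 8, d_3 = (176 - 8^2)/16 = 112/16 = 7, a_3 = floor((13 + 8)/7) = 3.
  m_4 = 7*3 - 8 = 13, d_4 = (176 - 13^2)/7 = 7/7 = 1, a_4 = floor((13 + 13)/1) = 26.
  m_5 = 1*26 - 13 = 13, d_5 = (176 - 13^2)/1 = 7/1 = 7: (m_5, d_5) = (m_1, d_1) = (13, 7), so from here the quotients repeat a_1, ..., a_4; the period length is 4.
So sqrt(176) = [13; (3, 1, 3, 26)] with period length k = 4.
k is even, so the fundamental solution of x^2 - 176y^2 = 1 is (p_{k-1}, q_{k-1}) = (p_3, q_3); compute convergents through index 3.
Convergents (p_i = a_i*p_{i-1} + p_{i-2}, q_i = a_i*q_{i-1} + q_{i-2} with p_{-2}=0, p_{-1}=1, q_{-2}=1, q_{-1}=0):
  i=0: a_0=13, p_0 = 13*1 + 0 = 13, q_0 = 13*0 + 1 = 1.
  i=1: a_1=3, p_1 = 3*13 + 1 = 40, q_1 = 3*1 + 0 = 3.
  i=2: a_2=1, p_2 = 1*40 + 13 = 53, q_2 = 1*3 + 1 = 4.
  i=3: a_3=3, p_3 = 3*53 + 40 = 199, q_3 = 3*4 + 3 = 15.
Check: 199^2 - 176*15^2 = 39601 - 39600 = 1, so (x, y) = (199, 15) solves the equation, and by the theorem it is the least positive solution.

(x, y) = (199, 15)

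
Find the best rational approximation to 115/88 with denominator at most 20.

17/13

Expand x = 115/88 as a continued fraction with the Euclidean algorithm:
  115 = 1*88 + 27, so a_0 = 1.
  88 = 3*27 + 7, so a_1 = 3.
  27 = 3*7 + 6, so a_2 = 3.
  7 = 1*6 + 1, so a_3 = 1.
  6 = 6*1 + 0, so a_4 = 6.
so x = [1; 3, 3, 1, 6].
Convergents (p_i = a_i*p_{i-1} + p_{i-2}, q_i = a_i*q_{i-1} + q_{i-2} with p_{-2}=0, p_{-1}=1, q_{-2}=1, q_{-1}=0), until the denominator exceeds 20:
  i=0: a_0=1, p_0 = 1*1 + 0 = 1, q_0 = 1*0 + 1 = 1.
  i=1: a_1=3, p_1 = 3*1 + 1 = 4, q_1 = 3*1 + 0 = 3.
  i=2: a_2=3, p_2 = 3*4 + 1 = 13, q_2 = 3*3 + 1 = 10.
  i=3: a_3=1, p_3 = 1*13 + 4 = 17, q_3 = 1*10 + 3 = 13.
  i=4: a_4=6, p_4 = 6*17 + 13 = 115, q_4 = 6*13 + 10 = 88.
q_4 = 88 > 20, so the last convergent with denominator <= 20 is p_3/q_3 = 17/13.
The closest fraction with denominator <= 20 is either p_3/q_3 or the intermediate fraction (k*p_3 + p_2)/(k*q_3 + q_2) with the largest k >= 1 whose denominator stays <= 20; these approach x as k grows, and every other convergent or intermediate fraction in range is farther away.
Largest k: floor((20 - q_2)/q_3) = floor((20 - 10)/13) = 0.
Since k = 0, no intermediate fraction beyond p_3/q_3 has denominator <= 20, so the convergent 17/13 is the closest (its error is |115*13 - 17*88|/(88*13) = 1/1144).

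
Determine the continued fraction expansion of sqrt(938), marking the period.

[30; (1, 1, 1, 2, 8, 2, 1, 1, 1, 60)]

Write x_i = (sqrt(938) + m_i)/d_i with (m_0, d_0) = (0, 1). a_0 = floor(sqrt(938)) = 30, since 30^2 = 900 <= 938 < 961 = 31^2.
Iterate m_{i+1} = d_i*a_i - m_i, d_{i+1} = (938 - m_{i+1}^2)/d_i, a_{i+1} = floor((a_0 + m_{i+1})/d_{i+1}):
  m_1 = 1*30 - 0 = 30, d_1 = (938 - 30^2)/1 = 38/1 = 38, a_1 = floor((30 + 30)/38) = 1.
  m_2 = 38*1 - 30 = 8, d_2 = (938 - 8^2)/38 = 874/38 = 23, a_2 = floor((30 + 8)/23) = 1.
  m_3 = 23*1 - 8 = 15, d_3 = (938 - 15^2)/23 = 713/23 = 31, a_3 = floor((30 + 15)/31) = 1.
  m_4 = 31*1 - 15 = 16, d_4 = (938 - 16^2)/31 = 682/31 = 22, a_4 = floor((30 + 16)/22) = 2.
  m_5 = 22*2 - 16 = 28, d_5 = (938 - 28^2)/22 = 154/22 = 7, a_5 = floor((30 + 28)/7) = 8.
  m_6 = 7*8 - 28 = 28, d_6 = (938 - 28^2)/7 = 154/7 = 22, a_6 = floor((30 + 28)/22) = 2.
  m_7 = 22*2 - 28 = 16, d_7 = (938 - 16^2)/22 = 682/22 = 31, a_7 = floor((30 + 16)/31) = 1.
  m_8 = 31*1 - 16 = 15, d_8 = (938 - 15^2)/31 = 713/31 = 23, a_8 = floor((30 + 15)/23) = 1.
  m_9 = 23*1 - 15 = 8, d_9 = (938 - 8^2)/23 = 874/23 = 38, a_9 = floor((30 + 8)/38) = 1.
  m_10 = 38*1 - 8 = 30, d_10 = (938 - 30^2)/38 = 38/38 = 1, a_10 = floor((30 + 30)/1) = 60.
  m_11 = 1*60 - 30 = 30, d_11 = (938 - 30^2)/1 = 38/1 = 38: (m_11, d_11) = (m_1, d_1) = (30, 38), so from here the quotients repeat a_1, ..., a_10; the period length is 10.
Hence the expansion of sqrt(938) is a_0 = 30 followed by the repeating block 1, 1, 1, 2, 8, 2, 1, 1, 1, 60 (period 10).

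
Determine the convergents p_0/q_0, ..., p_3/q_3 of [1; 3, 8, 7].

1/1, 4/3, 33/25, 235/178

Using the convergent recurrence p_i = a_i*p_{i-1} + p_{i-2}, q_i = a_i*q_{i-1} + q_{i-2} with p_{-2}=0, p_{-1}=1, q_{-2}=1, q_{-1}=0:
  i=0: a_0=1, p_0 = 1*1 + 0 = 1, q_0 = 1*0 + 1 = 1.
  i=1: a_1=3, p_1 = 3*1 + 1 = 4, q_1 = 3*1 + 0 = 3.
  i=2: a_2=8, p_2 = 8*4 + 1 = 33, q_2 = 8*3 + 1 = 25.
  i=3: a_3=7, p_3 = 7*33 + 4 = 235, q_3 = 7*25 + 3 = 178.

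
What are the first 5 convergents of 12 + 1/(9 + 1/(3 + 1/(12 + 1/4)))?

12/1, 109/9, 339/28, 4177/345, 17047/1408

Using the convergent recurrence p_i = a_i*p_{i-1} + p_{i-2}, q_i = a_i*q_{i-1} + q_{i-2} with p_{-2}=0, p_{-1}=1, q_{-2}=1, q_{-1}=0:
  i=0: a_0=12, p_0 = 12*1 + 0 = 12, q_0 = 12*0 + 1 = 1.
  i=1: a_1=9, p_1 = 9*12 + 1 = 109, q_1 = 9*1 + 0 = 9.
  i=2: a_2=3, p_2 = 3*109 + 12 = 339, q_2 = 3*9 + 1 = 28.
  i=3: a_3=12, p_3 = 12*339 + 109 = 4177, q_3 = 12*28 + 9 = 345.
  i=4: a_4=4, p_4 = 4*4177 + 339 = 17047, q_4 = 4*345 + 28 = 1408.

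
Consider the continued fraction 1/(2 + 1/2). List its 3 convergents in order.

Using the convergent recurrence p_i = a_i*p_{i-1} + p_{i-2}, q_i = a_i*q_{i-1} + q_{i-2} with p_{-2}=0, p_{-1}=1, q_{-2}=1, q_{-1}=0:
  i=0: a_0=0, p_0 = 0*1 + 0 = 0, q_0 = 0*0 + 1 = 1.
  i=1: a_1=2, p_1 = 2*0 + 1 = 1, q_1 = 2*1 + 0 = 2.
  i=2: a_2=2, p_2 = 2*1 + 0 = 2, q_2 = 2*2 + 1 = 5.

0/1, 1/2, 2/5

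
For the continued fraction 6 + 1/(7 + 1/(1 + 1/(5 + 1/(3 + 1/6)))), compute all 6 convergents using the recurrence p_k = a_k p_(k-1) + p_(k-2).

Using the convergent recurrence p_i = a_i*p_{i-1} + p_{i-2}, q_i = a_i*q_{i-1} + q_{i-2} with p_{-2}=0, p_{-1}=1, q_{-2}=1, q_{-1}=0:
  i=0: a_0=6, p_0 = 6*1 + 0 = 6, q_0 = 6*0 + 1 = 1.
  i=1: a_1=7, p_1 = 7*6 + 1 = 43, q_1 = 7*1 + 0 = 7.
  i=2: a_2=1, p_2 = 1*43 + 6 = 49, q_2 = 1*7 + 1 = 8.
  i=3: a_3=5, p_3 = 5*49 + 43 = 288, q_3 = 5*8 + 7 = 47.
  i=4: a_4=3, p_4 = 3*288 + 49 = 913, q_4 = 3*47 + 8 = 149.
  i=5: a_5=6, p_5 = 6*913 + 288 = 5766, q_5 = 6*149 + 47 = 941.

6/1, 43/7, 49/8, 288/47, 913/149, 5766/941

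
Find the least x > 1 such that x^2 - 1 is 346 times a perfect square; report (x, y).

(x, y) = (17299, 930)

First expand sqrt(346) as a continued fraction. With x_i = (sqrt(346) + m_i)/d_i and (m_0, d_0) = (0, 1): a_0 = floor(sqrt(346)) = 18, since 18^2 = 324 <= 346 < 361 = 19^2.
Iterate m_{i+1} = d_i*a_i - m_i, d_{i+1} = (346 - m_{i+1}^2)/d_i, a_{i+1} = floor((a_0 + m_{i+1})/d_{i+1}):
  m_1 = 1*18 - 0 = 18, d_1 = (346 - 18^2)/1 = 22/1 = 22, a_1 = floor((18 + 18)/22) = 1.
  m_2 = 22*1 - 18 = 4, d_2 = (346 - 4^2)/22 = 330/22 = 15, a_2 = floor((18 + 4)/15) = 1.
  m_3 = 15*1 - 4 = 11, d_3 = (346 - 11^2)/15 = 225/15 = 15, a_3 = floor((18 + 11)/15) = 1.
  m_4 = 15*1 - 11 = 4, d_4 = (346 - 4^2)/15 = 330/15 = 22, a_4 = floor((18 + 4)/22) = 1.
  m_5 = 22*1 - 4 = 18, d_5 = (346 - 18^2)/22 = 22/22 = 1, a_5 = floor((18 + 18)/1) = 36.
  m_6 = 1*36 - 18 = 18, d_6 = (346 - 18^2)/1 = 22/1 = 22: (m_6, d_6) = (m_1, d_1) = (18, 22), so from here the quotients repeat a_1, ..., a_5; the period length is 5.
So sqrt(346) = [18; (1, 1, 1, 1, 36)] with period length k = 5.
k is odd, so (p_{k-1}, q_{k-1}) only solves x^2 - 346y^2 = -1 and the fundamental solution of x^2 - 346y^2 = 1 is (p_{2k-1}, q_{2k-1}) = (p_9, q_9); compute convergents through index 9, running through the period twice.
Convergents (p_i = a_i*p_{i-1} + p_{i-2}, q_i = a_i*q_{i-1} + q_{i-2} with p_{-2}=0, p_{-1}=1, q_{-2}=1, q_{-1}=0):
  i=0: a_0=18, p_0 = 18*1 + 0 = 18, q_0 = 18*0 + 1 = 1.
  i=1: a_1=1, p_1 = 1*18 + 1 = 19, q_1 = 1*1 + 0 = 1.
  i=2: a_2=1, p_2 = 1*19 + 18 = 37, q_2 = 1*1 + 1 = 2.
  i=3: a_3=1, p_3 = 1*37 + 19 = 56, q_3 = 1*2 + 1 = 3.
  i=4: a_4=1, p_4 = 1*56 + 37 = 93, q_4 = 1*3 + 2 = 5.
  i=5: a_5=36, p_5 = 36*93 + 56 = 3404, q_5 = 36*5 + 3 = 183.
  i=6: a_6=1, p_6 = 1*3404 + 93 = 3497, q_6 = 1*183 + 5 = 188.
  i=7: a_7=1, p_7 = 1*3497 + 3404 = 6901, q_7 = 1*188 + 183 = 371.
  i=8: a_8=1, p_8 = 1*6901 + 3497 = 10398, q_8 = 1*371 + 188 = 559.
  i=9: a_9=1, p_9 = 1*10398 + 6901 = 17299, q_9 = 1*559 + 371 = 930.
Indeed p_4^2 - 346*q_4^2 = 8649 - 8650 = -1, not +1.
Check: 17299^2 - 346*930^2 = 299255401 - 299255400 = 1, so (x, y) = (17299, 930) solves the equation, and by the theorem it is the least positive solution.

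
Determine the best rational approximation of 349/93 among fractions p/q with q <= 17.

15/4

Expand x = 349/93 as a continued fraction with the Euclidean algorithm:
  349 = 3*93 + 70, so a_0 = 3.
  93 = 1*70 + 23, so a_1 = 1.
  70 = 3*23 + 1, so a_2 = 3.
  23 = 23*1 + 0, so a_3 = 23.
so x = [3; 1, 3, 23].
Convergents (p_i = a_i*p_{i-1} + p_{i-2}, q_i = a_i*q_{i-1} + q_{i-2} with p_{-2}=0, p_{-1}=1, q_{-2}=1, q_{-1}=0), until the denominator exceeds 17:
  i=0: a_0=3, p_0 = 3*1 + 0 = 3, q_0 = 3*0 + 1 = 1.
  i=1: a_1=1, p_1 = 1*3 + 1 = 4, q_1 = 1*1 + 0 = 1.
  i=2: a_2=3, p_2 = 3*4 + 3 = 15, q_2 = 3*1 + 1 = 4.
  i=3: a_3=23, p_3 = 23*15 + 4 = 349, q_3 = 23*4 + 1 = 93.
q_3 = 93 > 17, so the last convergent with denominator <= 17 is p_2/q_2 = 15/4.
The closest fraction with denominator <= 17 is either p_2/q_2 or the intermediate fraction (k*p_2 + p_1)/(k*q_2 + q_1) with the largest k >= 1 whose denominator stays <= 17; these approach x as k grows, and every other convergent or intermediate fraction in range is farther away.
Largest k: floor((17 - q_1)/q_2) = floor((17 - 1)/4) = 4.
That gives (4*15 + 4)/(4*4 + 1) = 64/17.
Compare the errors: |x - 15/4| = |349*4 - 15*93|/(93*4) = 1/372, and |x - 64/17| = |349*17 - 64*93|/(93*17) = 19/1581.
Cross-multiplying, 1*1581 = 1581 < 7068 = 19*372, so 1/372 is smaller: the convergent 15/4 is closer to x than 64/17.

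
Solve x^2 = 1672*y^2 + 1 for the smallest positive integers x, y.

First expand sqrt(1672) as a continued fraction. With x_i = (sqrt(1672) + m_i)/d_i and (m_0, d_0) = (0, 1): a_0 = floor(sqrt(1672)) = 40, since 40^2 = 1600 <= 1672 < 1681 = 41^2.
Iterate m_{i+1} = d_i*a_i - m_i, d_{i+1} = (1672 - m_{i+1}^2)/d_i, a_{i+1} = floor((a_0 + m_{i+1})/d_{i+1}):
  m_1 = 1*40 - 0 = 40, d_1 = (1672 - 40^2)/1 = 72/1 = 72, a_1 = floor((40 + 40)/72) = 1.
  m_2 = 72*1 - 40 = 32, d_2 = (1672 - 32^2)/72 = 648/72 = 9, a_2 = floor((40 + 32)/9) = 8.
  m_3 = 9*8 - 32 = 40, d_3 = (1672 - 40^2)/9 = 72/9 = 8, a_3 = floor((40 + 40)/8) = 10.
  m_4 = 8*10 - 40 = 40, d_4 = (1672 - 40^2)/8 = 72/8 = 9, a_4 = floor((40 + 40)/9) = 8.
  m_5 = 9*8 - 40 = 32, d_5 = (1672 - 32^2)/9 = 648/9 = 72, a_5 = floor((40 + 32)/72) = 1.
  m_6 = 72*1 - 32 = 40, d_6 = (1672 - 40^2)/72 = 72/72 = 1, a_6 = floor((40 + 40)/1) = 80.
  m_7 = 1*80 - 40 = 40, d_7 = (1672 - 40^2)/1 = 72/1 = 72: (m_7, d_7) = (m_1, d_1) = (40, 72), so from here the quotients repeat a_1, ..., a_6; the period length is 6.
So sqrt(1672) = [40; (1, 8, 10, 8, 1, 80)] with period length k = 6.
k is even, so the fundamental solution of x^2 - 1672y^2 = 1 is (p_{k-1}, q_{k-1}) = (p_5, q_5); compute convergents through index 5.
Convergents (p_i = a_i*p_{i-1} + p_{i-2}, q_i = a_i*q_{i-1} + q_{i-2} with p_{-2}=0, p_{-1}=1, q_{-2}=1, q_{-1}=0):
  i=0: a_0=40, p_0 = 40*1 + 0 = 40, q_0 = 40*0 + 1 = 1.
  i=1: a_1=1, p_1 = 1*40 + 1 = 41, q_1 = 1*1 + 0 = 1.
  i=2: a_2=8, p_2 = 8*41 + 40 = 368, q_2 = 8*1 + 1 = 9.
  i=3: a_3=10, p_3 = 10*368 + 41 = 3721, q_3 = 10*9 + 1 = 91.
  i=4: a_4=8, p_4 = 8*3721 + 368 = 30136, q_4 = 8*91 + 9 = 737.
  i=5: a_5=1, p_5 = 1*30136 + 3721 = 33857, q_5 = 1*737 + 91 = 828.
Check: 33857^2 - 1672*828^2 = 1146296449 - 1146296448 = 1, so (x, y) = (33857, 828) solves the equation, and by the theorem it is the least positive solution.

(x, y) = (33857, 828)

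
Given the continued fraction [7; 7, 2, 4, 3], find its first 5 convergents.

Using the convergent recurrence p_i = a_i*p_{i-1} + p_{i-2}, q_i = a_i*q_{i-1} + q_{i-2} with p_{-2}=0, p_{-1}=1, q_{-2}=1, q_{-1}=0:
  i=0: a_0=7, p_0 = 7*1 + 0 = 7, q_0 = 7*0 + 1 = 1.
  i=1: a_1=7, p_1 = 7*7 + 1 = 50, q_1 = 7*1 + 0 = 7.
  i=2: a_2=2, p_2 = 2*50 + 7 = 107, q_2 = 2*7 + 1 = 15.
  i=3: a_3=4, p_3 = 4*107 + 50 = 478, q_3 = 4*15 + 7 = 67.
  i=4: a_4=3, p_4 = 3*478 + 107 = 1541, q_4 = 3*67 + 15 = 216.

7/1, 50/7, 107/15, 478/67, 1541/216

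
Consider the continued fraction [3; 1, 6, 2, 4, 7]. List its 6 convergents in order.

Using the convergent recurrence p_i = a_i*p_{i-1} + p_{i-2}, q_i = a_i*q_{i-1} + q_{i-2} with p_{-2}=0, p_{-1}=1, q_{-2}=1, q_{-1}=0:
  i=0: a_0=3, p_0 = 3*1 + 0 = 3, q_0 = 3*0 + 1 = 1.
  i=1: a_1=1, p_1 = 1*3 + 1 = 4, q_1 = 1*1 + 0 = 1.
  i=2: a_2=6, p_2 = 6*4 + 3 = 27, q_2 = 6*1 + 1 = 7.
  i=3: a_3=2, p_3 = 2*27 + 4 = 58, q_3 = 2*7 + 1 = 15.
  i=4: a_4=4, p_4 = 4*58 + 27 = 259, q_4 = 4*15 + 7 = 67.
  i=5: a_5=7, p_5 = 7*259 + 58 = 1871, q_5 = 7*67 + 15 = 484.

3/1, 4/1, 27/7, 58/15, 259/67, 1871/484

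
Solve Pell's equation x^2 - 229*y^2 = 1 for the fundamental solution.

First expand sqrt(229) as a continued fraction. With x_i = (sqrt(229) + m_i)/d_i and (m_0, d_0) = (0, 1): a_0 = floor(sqrt(229)) = 15, since 15^2 = 225 <= 229 < 256 = 16^2.
Iterate m_{i+1} = d_i*a_i - m_i, d_{i+1} = (229 - m_{i+1}^2)/d_i, a_{i+1} = floor((a_0 + m_{i+1})/d_{i+1}):
  m_1 = 1*15 - 0 = 15, d_1 = (229 - 15^2)/1 = 4/1 = 4, a_1 = floor((15 + 15)/4) = 7.
  m_2 = 4*7 - 15 = 13, d_2 = (229 - 13^2)/4 = 60/4 = 15, a_2 = floor((15 + 13)/15) = 1.
  m_3 = 15*1 - 13 = 2, d_3 = (229 - 2^2)/15 = 225/15 = 15, a_3 = floor((15 + 2)/15) = 1.
  m_4 = 15*1 - 2 = 13, d_4 = (229 - 13^2)/15 = 60/15 = 4, a_4 = floor((15 + 13)/4) = 7.
  m_5 = 4*7 - 13 = 15, d_5 = (229 - 15^2)/4 = 4/4 = 1, a_5 = floor((15 + 15)/1) = 30.
  m_6 = 1*30 - 15 = 15, d_6 = (229 - 15^2)/1 = 4/1 = 4: (m_6, d_6) = (m_1, d_1) = (15, 4), so from here the quotients repeat a_1, ..., a_5; the period length is 5.
So sqrt(229) = [15; (7, 1, 1, 7, 30)] with period length k = 5.
k is odd, so (p_{k-1}, q_{k-1}) only solves x^2 - 229y^2 = -1 and the fundamental solution of x^2 - 229y^2 = 1 is (p_{2k-1}, q_{2k-1}) = (p_9, q_9); compute convergents through index 9, running through the period twice.
Convergents (p_i = a_i*p_{i-1} + p_{i-2}, q_i = a_i*q_{i-1} + q_{i-2} with p_{-2}=0, p_{-1}=1, q_{-2}=1, q_{-1}=0):
  i=0: a_0=15, p_0 = 15*1 + 0 = 15, q_0 = 15*0 + 1 = 1.
  i=1: a_1=7, p_1 = 7*15 + 1 = 106, q_1 = 7*1 + 0 = 7.
  i=2: a_2=1, p_2 = 1*106 + 15 = 121, q_2 = 1*7 + 1 = 8.
  i=3: a_3=1, p_3 = 1*121 + 106 = 227, q_3 = 1*8 + 7 = 15.
  i=4: a_4=7, p_4 = 7*227 + 121 = 1710, q_4 = 7*15 + 8 = 113.
  i=5: a_5=30, p_5 = 30*1710 + 227 = 51527, q_5 = 30*113 + 15 = 3405.
  i=6: a_6=7, p_6 = 7*51527 + 1710 = 362399, q_6 = 7*3405 + 113 = 23948.
  i=7: a_7=1, p_7 = 1*362399 + 51527 = 413926, q_7 = 1*23948 + 3405 = 27353.
  i=8: a_8=1, p_8 = 1*413926 + 362399 = 776325, q_8 = 1*27353 + 23948 = 51301.
  i=9: a_9=7, p_9 = 7*776325 + 413926 = 5848201, q_9 = 7*51301 + 27353 = 386460.
Indeed p_4^2 - 229*q_4^2 = 2924100 - 2924101 = -1, not +1.
Check: 5848201^2 - 229*386460^2 = 34201454936401 - 34201454936400 = 1, so (x, y) = (5848201, 386460) solves the equation, and by the theorem it is the least positive solution.

(x, y) = (5848201, 386460)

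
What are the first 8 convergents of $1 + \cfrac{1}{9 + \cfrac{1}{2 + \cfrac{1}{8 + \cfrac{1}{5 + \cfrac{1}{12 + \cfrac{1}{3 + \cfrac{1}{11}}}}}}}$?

Using the convergent recurrence p_i = a_i*p_{i-1} + p_{i-2}, q_i = a_i*q_{i-1} + q_{i-2} with p_{-2}=0, p_{-1}=1, q_{-2}=1, q_{-1}=0:
  i=0: a_0=1, p_0 = 1*1 + 0 = 1, q_0 = 1*0 + 1 = 1.
  i=1: a_1=9, p_1 = 9*1 + 1 = 10, q_1 = 9*1 + 0 = 9.
  i=2: a_2=2, p_2 = 2*10 + 1 = 21, q_2 = 2*9 + 1 = 19.
  i=3: a_3=8, p_3 = 8*21 + 10 = 178, q_3 = 8*19 + 9 = 161.
  i=4: a_4=5, p_4 = 5*178 + 21 = 911, q_4 = 5*161 + 19 = 824.
  i=5: a_5=12, p_5 = 12*911 + 178 = 11110, q_5 = 12*824 + 161 = 10049.
  i=6: a_6=3, p_6 = 3*11110 + 911 = 34241, q_6 = 3*10049 + 824 = 30971.
  i=7: a_7=11, p_7 = 11*34241 + 11110 = 387761, q_7 = 11*30971 + 10049 = 350730.

1/1, 10/9, 21/19, 178/161, 911/824, 11110/10049, 34241/30971, 387761/350730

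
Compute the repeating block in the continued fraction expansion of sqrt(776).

[27; (1, 5, 1, 54)]

Write x_i = (sqrt(776) + m_i)/d_i with (m_0, d_0) = (0, 1). a_0 = floor(sqrt(776)) = 27, since 27^2 = 729 <= 776 < 784 = 28^2.
Iterate m_{i+1} = d_i*a_i - m_i, d_{i+1} = (776 - m_{i+1}^2)/d_i, a_{i+1} = floor((a_0 + m_{i+1})/d_{i+1}):
  m_1 = 1*27 - 0 = 27, d_1 = (776 - 27^2)/1 = 47/1 = 47, a_1 = floor((27 + 27)/47) = 1.
  m_2 = 47*1 - 27 = 20, d_2 = (776 - 20^2)/47 = 376/47 = 8, a_2 = floor((27 + 20)/8) = 5.
  m_3 = 8*5 - 20 = 20, d_3 = (776 - 20^2)/8 = 376/8 = 47, a_3 = floor((27 + 20)/47) = 1.
  m_4 = 47*1 - 20 = 27, d_4 = (776 - 27^2)/47 = 47/47 = 1, a_4 = floor((27 + 27)/1) = 54.
  m_5 = 1*54 - 27 = 27, d_5 = (776 - 27^2)/1 = 47/1 = 47: (m_5, d_5) = (m_1, d_1) = (27, 47), so from here the quotients repeat a_1, ..., a_4; the period length is 4.
Hence the expansion of sqrt(776) is a_0 = 27 followed by the repeating block 1, 5, 1, 54 (period 4).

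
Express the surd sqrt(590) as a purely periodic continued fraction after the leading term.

Write x_i = (sqrt(590) + m_i)/d_i with (m_0, d_0) = (0, 1). a_0 = floor(sqrt(590)) = 24, since 24^2 = 576 <= 590 < 625 = 25^2.
Iterate m_{i+1} = d_i*a_i - m_i, d_{i+1} = (590 - m_{i+1}^2)/d_i, a_{i+1} = floor((a_0 + m_{i+1})/d_{i+1}):
  m_1 = 1*24 - 0 = 24, d_1 = (590 - 24^2)/1 = 14/1 = 14, a_1 = floor((24 + 24)/14) = 3.
  m_2 = 14*3 - 24 = 18, d_2 = (590 - 18^2)/14 = 266/14 = 19, a_2 = floor((24 + 18)/19) = 2.
  m_3 = 19*2 - 18 = 20, d_3 = (590 - 20^2)/19 = 190/19 = 10, a_3 = floor((24 + 20)/10) = 4.
  m_4 = 10*4 - 20 = 20, d_4 = (590 - 20^2)/10 = 190/10 = 19, a_4 = floor((24 + 20)/19) = 2.
  m_5 = 19*2 - 20 = 18, d_5 = (590 - 18^2)/19 = 266/19 = 14, a_5 = floor((24 + 18)/14) = 3.
  m_6 = 14*3 - 18 = 24, d_6 = (590 - 24^2)/14 = 14/14 = 1, a_6 = floor((24 + 24)/1) = 48.
  m_7 = 1*48 - 24 = 24, d_7 = (590 - 24^2)/1 = 14/1 = 14: (m_7, d_7) = (m_1, d_1) = (24, 14), so from here the quotients repeat a_1, ..., a_6; the period length is 6.
Hence the expansion of sqrt(590) is a_0 = 24 followed by the repeating block 3, 2, 4, 2, 3, 48 (period 6).

[24; (3, 2, 4, 2, 3, 48)]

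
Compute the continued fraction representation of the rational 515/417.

[1; 4, 3, 1, 11, 2]

Run the Euclidean algorithm on 515 and 417; the successive quotients are the partial quotients a_0, a_1, ... (each step inverts the fractional part left over by the previous one):
  515 = 1*417 + 98, so a_0 = 1.
  417 = 4*98 + 25, so a_1 = 4.
  98 = 3*25 + 23, so a_2 = 3.
  25 = 1*23 + 2, so a_3 = 1.
  23 = 11*2 + 1, so a_4 = 11.
  2 = 2*1 + 0, so a_5 = 2.
The remainder reaches 0 after 6 divisions, so the expansion has 6 partial quotients, read off in order.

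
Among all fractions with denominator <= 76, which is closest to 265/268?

75/76

Expand x = 265/268 as a continued fraction with the Euclidean algorithm:
  265 = 0*268 + 265, so a_0 = 0.
  268 = 1*265 + 3, so a_1 = 1.
  265 = 88*3 + 1, so a_2 = 88.
  3 = 3*1 + 0, so a_3 = 3.
so x = [0; 1, 88, 3].
Convergents (p_i = a_i*p_{i-1} + p_{i-2}, q_i = a_i*q_{i-1} + q_{i-2} with p_{-2}=0, p_{-1}=1, q_{-2}=1, q_{-1}=0), until the denominator exceeds 76:
  i=0: a_0=0, p_0 = 0*1 + 0 = 0, q_0 = 0*0 + 1 = 1.
  i=1: a_1=1, p_1 = 1*0 + 1 = 1, q_1 = 1*1 + 0 = 1.
  i=2: a_2=88, p_2 = 88*1 + 0 = 88, q_2 = 88*1 + 1 = 89.
q_2 = 89 > 76, so the last convergent with denominator <= 76 is p_1/q_1 = 1/1.
The closest fraction with denominator <= 76 is either p_1/q_1 or the intermediate fraction (k*p_1 + p_0)/(k*q_1 + q_0) with the largest k >= 1 whose denominator stays <= 76; these approach x as k grows, and every other convergent or intermediate fraction in range is farther away.
Largest k: floor((76 - q_0)/q_1) = floor((76 - 1)/1) = 75.
That gives (75*1 + 0)/(75*1 + 1) = 75/76.
Compare the errors: |x - 1/1| = |265*1 - 1*268|/(268*1) = 3/268, and |x - 75/76| = |265*76 - 75*268|/(268*76) = 40/20368.
Cross-multiplying, 40*268 = 10720 < 61104 = 3*20368, so 40/20368 is smaller: the intermediate fraction 75/76 is closer to x than 1/1.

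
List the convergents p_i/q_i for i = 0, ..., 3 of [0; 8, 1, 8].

Using the convergent recurrence p_i = a_i*p_{i-1} + p_{i-2}, q_i = a_i*q_{i-1} + q_{i-2} with p_{-2}=0, p_{-1}=1, q_{-2}=1, q_{-1}=0:
  i=0: a_0=0, p_0 = 0*1 + 0 = 0, q_0 = 0*0 + 1 = 1.
  i=1: a_1=8, p_1 = 8*0 + 1 = 1, q_1 = 8*1 + 0 = 8.
  i=2: a_2=1, p_2 = 1*1 + 0 = 1, q_2 = 1*8 + 1 = 9.
  i=3: a_3=8, p_3 = 8*1 + 1 = 9, q_3 = 8*9 + 8 = 80.

0/1, 1/8, 1/9, 9/80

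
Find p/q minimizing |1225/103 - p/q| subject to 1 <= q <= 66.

333/28

Expand x = 1225/103 as a continued fraction with the Euclidean algorithm:
  1225 = 11*103 + 92, so a_0 = 11.
  103 = 1*92 + 11, so a_1 = 1.
  92 = 8*11 + 4, so a_2 = 8.
  11 = 2*4 + 3, so a_3 = 2.
  4 = 1*3 + 1, so a_4 = 1.
  3 = 3*1 + 0, so a_5 = 3.
so x = [11; 1, 8, 2, 1, 3].
Convergents (p_i = a_i*p_{i-1} + p_{i-2}, q_i = a_i*q_{i-1} + q_{i-2} with p_{-2}=0, p_{-1}=1, q_{-2}=1, q_{-1}=0), until the denominator exceeds 66:
  i=0: a_0=11, p_0 = 11*1 + 0 = 11, q_0 = 11*0 + 1 = 1.
  i=1: a_1=1, p_1 = 1*11 + 1 = 12, q_1 = 1*1 + 0 = 1.
  i=2: a_2=8, p_2 = 8*12 + 11 = 107, q_2 = 8*1 + 1 = 9.
  i=3: a_3=2, p_3 = 2*107 + 12 = 226, q_3 = 2*9 + 1 = 19.
  i=4: a_4=1, p_4 = 1*226 + 107 = 333, q_4 = 1*19 + 9 = 28.
  i=5: a_5=3, p_5 = 3*333 + 226 = 1225, q_5 = 3*28 + 19 = 103.
q_5 = 103 > 66, so the last convergent with denominator <= 66 is p_4/q_4 = 333/28.
The closest fraction with denominator <= 66 is either p_4/q_4 or the intermediate fraction (k*p_4 + p_3)/(k*q_4 + q_3) with the largest k >= 1 whose denominator stays <= 66; these approach x as k grows, and every other convergent or intermediate fraction in range is farther away.
Largest k: floor((66 - q_3)/q_4) = floor((66 - 19)/28) = 1.
That gives (1*333 + 226)/(1*28 + 19) = 559/47.
Compare the errors: |x - 333/28| = |1225*28 - 333*103|/(103*28) = 1/2884, and |x - 559/47| = |1225*47 - 559*103|/(103*47) = 2/4841.
Cross-multiplying, 1*4841 = 4841 < 5768 = 2*2884, so 1/2884 is smaller: the convergent 333/28 is closer to x than 559/47.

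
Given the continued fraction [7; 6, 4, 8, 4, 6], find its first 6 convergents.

7/1, 43/6, 179/25, 1475/206, 6079/849, 37949/5300

Using the convergent recurrence p_i = a_i*p_{i-1} + p_{i-2}, q_i = a_i*q_{i-1} + q_{i-2} with p_{-2}=0, p_{-1}=1, q_{-2}=1, q_{-1}=0:
  i=0: a_0=7, p_0 = 7*1 + 0 = 7, q_0 = 7*0 + 1 = 1.
  i=1: a_1=6, p_1 = 6*7 + 1 = 43, q_1 = 6*1 + 0 = 6.
  i=2: a_2=4, p_2 = 4*43 + 7 = 179, q_2 = 4*6 + 1 = 25.
  i=3: a_3=8, p_3 = 8*179 + 43 = 1475, q_3 = 8*25 + 6 = 206.
  i=4: a_4=4, p_4 = 4*1475 + 179 = 6079, q_4 = 4*206 + 25 = 849.
  i=5: a_5=6, p_5 = 6*6079 + 1475 = 37949, q_5 = 6*849 + 206 = 5300.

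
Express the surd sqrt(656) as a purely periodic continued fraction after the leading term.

Write x_i = (sqrt(656) + m_i)/d_i with (m_0, d_0) = (0, 1). a_0 = floor(sqrt(656)) = 25, since 25^2 = 625 <= 656 < 676 = 26^2.
Iterate m_{i+1} = d_i*a_i - m_i, d_{i+1} = (656 - m_{i+1}^2)/d_i, a_{i+1} = floor((a_0 + m_{i+1})/d_{i+1}):
  m_1 = 1*25 - 0 = 25, d_1 = (656 - 25^2)/1 = 31/1 = 31, a_1 = floor((25 + 25)/31) = 1.
  m_2 = 31*1 - 25 = 6, d_2 = (656 - 6^2)/31 = 620/31 = 20, a_2 = floor((25 + 6)/20) = 1.
  m_3 = 20*1 - 6 = 14, d_3 = (656 - 14^2)/20 = 460/20 = 23, a_3 = floor((25 + 14)/23) = 1.
  m_4 = 23*1 - 14 = 9, d_4 = (656 - 9^2)/23 = 575/23 = 25, a_4 = floor((25 + 9)/25) = 1.
  m_5 = 25*1 - 9 = 16, d_5 = (656 - 16^2)/25 = 400/25 = 16, a_5 = floor((25 + 16)/16) = 2.
  m_6 = 16*2 - 16 = 16, d_6 = (656 - 16^2)/16 = 400/16 = 25, a_6 = floor((25 + 16)/25) = 1.
  m_7 = 25*1 - 16 = 9, d_7 = (656 - 9^2)/25 = 575/25 = 23, a_7 = floor((25 + 9)/23) = 1.
  m_8 = 23*1 - 9 = 14, d_8 = (656 - 14^2)/23 = 460/23 = 20, a_8 = floor((25 + 14)/20) = 1.
  m_9 = 20*1 - 14 = 6, d_9 = (656 - 6^2)/20 = 620/20 = 31, a_9 = floor((25 + 6)/31) = 1.
  m_10 = 31*1 - 6 = 25, d_10 = (656 - 25^2)/31 = 31/31 = 1, a_10 = floor((25 + 25)/1) = 50.
  m_11 = 1*50 - 25 = 25, d_11 = (656 - 25^2)/1 = 31/1 = 31: (m_11, d_11) = (m_1, d_1) = (25, 31), so from here the quotients repeat a_1, ..., a_10; the period length is 10.
Hence the expansion of sqrt(656) is a_0 = 25 followed by the repeating block 1, 1, 1, 1, 2, 1, 1, 1, 1, 50 (period 10).

[25; (1, 1, 1, 1, 2, 1, 1, 1, 1, 50)]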